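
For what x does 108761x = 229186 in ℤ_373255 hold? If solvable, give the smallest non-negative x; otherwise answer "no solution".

106641

First find gcd(108761, 373255):
373255 = 3·108761 + 46972
108761 = 2·46972 + 14817
46972 = 3·14817 + 2521
14817 = 5·2521 + 2212
2521 = 1·2212 + 309
2212 = 7·309 + 49
309 = 6·49 + 15
49 = 3·15 + 4
15 = 3·4 + 3
4 = 1·3 + 1
3 = 3·1 + 0
gcd = 1, so a unique solution mod 373255 exists.
Back-substitute for the Bézout coefficients:
1 = 4 − 3
1 = −15 + 4·4
1 = 4·49 − 13·15
1 = −13·309 + 82·49
1 = 82·2212 − 587·309
1 = −587·2521 + 669·2212
1 = 669·14817 − 3932·2521
1 = −3932·46972 + 12465·14817
1 = 12465·108761 − 28862·46972
1 = −28862·373255 + 99051·108761
So 108761·(99051) ≡ 1 (mod 373255), giving 108761⁻¹ ≡ 99051.
x ≡ 108761⁻¹·229186 ≡ 99051·229186 ≡ 106641 (mod 373255).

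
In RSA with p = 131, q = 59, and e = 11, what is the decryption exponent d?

1371

φ(n) = (p−1)(q−1) = 130·58 = 7540.
Need d with 11·d ≡ 1 (mod 7540). Apply the extended Euclidean algorithm:
7540 = 685·11 + 5
11 = 2·5 + 1
5 = 5·1 + 0
Back-substitute:
1 = 11 − 2·5
1 = −2·7540 + 1371·11
So 11·1371 ≡ 1 (mod 7540), hence d = 1371.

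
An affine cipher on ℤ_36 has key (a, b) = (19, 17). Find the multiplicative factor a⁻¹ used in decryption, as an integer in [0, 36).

19

Extended Euclidean algorithm:
36 = 1*19 + 17
19 = 1*17 + 2
17 = 8*2 + 1
2 = 2*1 + 0
gcd = 1, so the inverse exists. Back-substitute:
1 = 17 − 8·2
1 = −8·19 + 9·17
1 = 9·36 − 17·19
Hence 19⁻¹ ≡ -17 ≡ 19 (mod 36).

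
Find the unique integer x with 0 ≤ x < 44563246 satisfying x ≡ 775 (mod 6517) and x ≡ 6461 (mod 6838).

7104305

Write x = 775 + 6517·k. Then 6517·k ≡ 6461 − 775 ≡ 5686 (mod 6838).
Need 6517⁻¹ mod 6838. Extended Euclid on (6838, 6517):
6838 = 1·6517 + 321
6517 = 20·321 + 97
321 = 3·97 + 30
97 = 3·30 + 7
30 = 4·7 + 2
7 = 3·2 + 1
2 = 2·1 + 0
Back-substitute:
1 = 7 − 3·2
1 = −3·30 + 13·7
1 = 13·97 − 42·30
1 = −42·321 + 139·97
1 = 139·6517 − 2822·321
1 = −2822·6838 + 2961·6517
6517⁻¹ ≡ 2961 (mod 6838), so k ≡ 2961·5686 ≡ 1090 (mod 6838).
x = 775 + 6517·1090 = 7104305.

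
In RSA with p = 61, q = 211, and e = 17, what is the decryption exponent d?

8153

φ(n) = (p−1)(q−1) = 60·210 = 12600.
Need d with 17·d ≡ 1 (mod 12600). Apply the extended Euclidean algorithm:
12600 = 741·17 + 3
17 = 5·3 + 2
3 = 1·2 + 1
2 = 2·1 + 0
Back-substitute:
1 = 3 − 2
1 = −17 + 6·3
1 = 6·12600 − 4447·17
So 17·(-4447) ≡ 1 (mod 12600), hence d ≡ -4447 ≡ 8153 (mod 12600).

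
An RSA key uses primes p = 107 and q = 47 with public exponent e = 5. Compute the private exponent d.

φ(n) = (p−1)(q−1) = 106·46 = 4876.
Need d with 5·d ≡ 1 (mod 4876). Apply the extended Euclidean algorithm:
4876 = 975·5 + 1
5 = 5·1 + 0
Back-substitute:
1 = 4876 − 975·5
So 5·(-975) ≡ 1 (mod 4876), hence d ≡ -975 ≡ 3901 (mod 4876).

3901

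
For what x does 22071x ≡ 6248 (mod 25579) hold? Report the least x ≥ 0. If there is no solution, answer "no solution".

First find gcd(22071, 25579):
25579 = 1*22071 + 3508
22071 = 6*3508 + 1023
3508 = 3*1023 + 439
1023 = 2*439 + 145
439 = 3*145 + 4
145 = 36*4 + 1
4 = 4*1 + 0
gcd = 1, so a unique solution mod 25579 exists.
Back-substitute for the Bézout coefficients:
1 = 145 − 36·4
1 = −36·439 + 109·145
1 = 109·1023 − 254·439
1 = −254·3508 + 871·1023
1 = 871·22071 − 5480·3508
1 = −5480·25579 + 6351·22071
So 22071·(6351) ≡ 1 (mod 25579), giving 22071⁻¹ ≡ 6351.
x ≡ 22071⁻¹·6248 ≡ 6351·6248 ≡ 8019 (mod 25579).

8019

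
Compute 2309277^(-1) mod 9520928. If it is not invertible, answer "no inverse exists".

Run Euclid on (9520928, 2309277):
9520928 = 4·2309277 + 283820
2309277 = 8·283820 + 38717
283820 = 7·38717 + 12801
38717 = 3·12801 + 314
12801 = 40·314 + 241
314 = 1·241 + 73
241 = 3·73 + 22
73 = 3·22 + 7
22 = 3·7 + 1
7 = 7·1 + 0
gcd = 1, so the inverse exists. Back-substitute:
1 = 22 − 3·7
1 = −3·73 + 10·22
1 = 10·241 − 33·73
1 = −33·314 + 43·241
1 = 43·12801 − 1753·314
1 = −1753·38717 + 5302·12801
1 = 5302·283820 − 38867·38717
1 = −38867·2309277 + 316238·283820
1 = 316238·9520928 − 1303819·2309277
Thus 2309277·(-1303819) ≡ 1 (mod 9520928); reducing, -1303819 mod 9520928 = 8217109.

8217109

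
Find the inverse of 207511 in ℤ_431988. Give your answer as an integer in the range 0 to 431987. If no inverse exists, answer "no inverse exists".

26455

Run Euclid on (431988, 207511):
431988 = 2·207511 + 16966
207511 = 12·16966 + 3919
16966 = 4·3919 + 1290
3919 = 3·1290 + 49
1290 = 26·49 + 16
49 = 3·16 + 1
16 = 16·1 + 0
The gcd is 1. Working backward:
1 = 49 − 3·16
1 = −3·1290 + 79·49
1 = 79·3919 − 240·1290
1 = −240·16966 + 1039·3919
1 = 1039·207511 − 12708·16966
1 = −12708·431988 + 26455·207511
So 207511·26455 ≡ 1 (mod 431988).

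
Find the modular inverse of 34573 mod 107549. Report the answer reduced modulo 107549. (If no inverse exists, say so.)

67871

Apply the Euclidean algorithm to 107549 and 34573:
107549 = 3·34573 + 3830
34573 = 9·3830 + 103
3830 = 37·103 + 19
103 = 5·19 + 8
19 = 2·8 + 3
8 = 2·3 + 2
3 = 1·2 + 1
2 = 2·1 + 0
The gcd is 1. Working backward:
1 = 3 − 2
1 = −8 + 3·3
1 = 3·19 − 7·8
1 = −7·103 + 38·19
1 = 38·3830 − 1413·103
1 = −1413·34573 + 12755·3830
1 = 12755·107549 − 39678·34573
So 34573·(-39678) ≡ 1 (mod 107549), and -39678 ≡ 67871 (mod 107549).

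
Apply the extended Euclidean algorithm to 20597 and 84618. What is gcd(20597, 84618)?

Repeated division:
84618 = 4×20597 + 2230
20597 = 9×2230 + 527
2230 = 4×527 + 122
527 = 4×122 + 39
122 = 3×39 + 5
39 = 7×5 + 4
5 = 1×4 + 1
4 = 4×1 + 0
gcd(20597, 84618) = 1.
Back-substituting:
1 = 5 − 4
1 = −39 + 8·5
1 = 8·122 − 25·39
1 = −25·527 + 108·122
1 = 108·2230 − 457·527
1 = −457·20597 + 4221·2230
1 = 4221·84618 − 17341·20597
So 1 = (4221)·84618 + (-17341)·20597.

1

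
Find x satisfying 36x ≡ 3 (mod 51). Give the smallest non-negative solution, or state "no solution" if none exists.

First find gcd(36, 51):
51 = 1·36 + 15
36 = 2·15 + 6
15 = 2·6 + 3
6 = 2·3 + 0
gcd = 3 and 3 | 3, so solutions exist. Divide through by 3: 12x ≡ 1 (mod 17).
Now find 12⁻¹ mod 17:
17 = 1×12 + 5
12 = 2×5 + 2
5 = 2×2 + 1
2 = 2×1 + 0
Back-substitute:
1 = 5 − 2·2
1 = −2·12 + 5·5
1 = 5·17 − 7·12
So 12·(-7) ≡ 1 (mod 17), i.e. 12⁻¹ ≡ 10.
Then x ≡ 10·1 ≡ 10 (mod 17); the smallest non-negative solution is x = 10.

10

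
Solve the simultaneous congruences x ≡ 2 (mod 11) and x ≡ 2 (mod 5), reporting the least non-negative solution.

Write x = 2 + 11·k. Then 11·k ≡ 2 − 2 ≡ 0 (mod 5).
Need 11⁻¹ mod 5. Extended Euclid on (5, 1):
5 = 5*1 + 0
11⁻¹ ≡ 1 (mod 5), so k ≡ 1·0 ≡ 0 (mod 5).
x = 2 + 11·0 = 2.

2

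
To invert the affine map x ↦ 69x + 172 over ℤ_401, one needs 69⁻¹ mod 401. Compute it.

93

Apply the Euclidean algorithm to 401 and 69:
401 = 5·69 + 56
69 = 1·56 + 13
56 = 4·13 + 4
13 = 3·4 + 1
4 = 4·1 + 0
The gcd is 1. Working backward:
1 = 13 − 3·4
1 = −3·56 + 13·13
1 = 13·69 − 16·56
1 = −16·401 + 93·69
So 69·93 ≡ 1 (mod 401).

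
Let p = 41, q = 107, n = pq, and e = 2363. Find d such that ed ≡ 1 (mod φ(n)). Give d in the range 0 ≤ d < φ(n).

φ(n) = (p−1)(q−1) = 40·106 = 4240.
Need d with 2363·d ≡ 1 (mod 4240). Apply the extended Euclidean algorithm:
4240 = 1*2363 + 1877
2363 = 1*1877 + 486
1877 = 3*486 + 419
486 = 1*419 + 67
419 = 6*67 + 17
67 = 3*17 + 16
17 = 1*16 + 1
16 = 16*1 + 0
Back-substitute:
1 = 17 − 16
1 = −67 + 4·17
1 = 4·419 − 25·67
1 = −25·486 + 29·419
1 = 29·1877 − 112·486
1 = −112·2363 + 141·1877
1 = 141·4240 − 253·2363
So 2363·(-253) ≡ 1 (mod 4240), hence d ≡ -253 ≡ 3987 (mod 4240).

3987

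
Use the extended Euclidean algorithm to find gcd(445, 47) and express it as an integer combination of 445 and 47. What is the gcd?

Apply Euclid's algorithm to 445 and 47:
445 = 9*47 + 22
47 = 2*22 + 3
22 = 7*3 + 1
3 = 3*1 + 0
gcd(445, 47) = 1.
Working backward:
1 = 22 − 7·3
1 = −7·47 + 15·22
1 = 15·445 − 142·47
So 1 = (15)·445 + (-142)·47.

1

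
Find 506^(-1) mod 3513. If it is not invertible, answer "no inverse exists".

2423

Apply the Euclidean algorithm to 3513 and 506:
3513 = 6×506 + 477
506 = 1×477 + 29
477 = 16×29 + 13
29 = 2×13 + 3
13 = 4×3 + 1
3 = 3×1 + 0
gcd = 1, so the inverse exists. Back-substitute:
1 = 13 − 4·3
1 = −4·29 + 9·13
1 = 9·477 − 148·29
1 = −148·506 + 157·477
1 = 157·3513 − 1090·506
So 506·(-1090) ≡ 1 (mod 3513), and -1090 ≡ 2423 (mod 3513).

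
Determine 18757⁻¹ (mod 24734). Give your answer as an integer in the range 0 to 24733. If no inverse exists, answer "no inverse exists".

13445

Apply the Euclidean algorithm to 24734 and 18757:
24734 = 1·18757 + 5977
18757 = 3·5977 + 826
5977 = 7·826 + 195
826 = 4·195 + 46
195 = 4·46 + 11
46 = 4·11 + 2
11 = 5·2 + 1
2 = 2·1 + 0
gcd = 1, so the inverse exists. Back-substitute:
1 = 11 − 5·2
1 = −5·46 + 21·11
1 = 21·195 − 89·46
1 = −89·826 + 377·195
1 = 377·5977 − 2728·826
1 = −2728·18757 + 8561·5977
1 = 8561·24734 − 11289·18757
So 18757·(-11289) ≡ 1 (mod 24734), and -11289 ≡ 13445 (mod 24734).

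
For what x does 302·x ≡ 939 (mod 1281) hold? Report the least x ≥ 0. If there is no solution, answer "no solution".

1212

First find gcd(302, 1281):
1281 = 4·302 + 73
302 = 4·73 + 10
73 = 7·10 + 3
10 = 3·3 + 1
3 = 3·1 + 0
gcd = 1, so a unique solution mod 1281 exists.
Back-substitute for the Bézout coefficients:
1 = 10 − 3·3
1 = −3·73 + 22·10
1 = 22·302 − 91·73
1 = −91·1281 + 386·302
So 302·(386) ≡ 1 (mod 1281), giving 302⁻¹ ≡ 386.
x ≡ 302⁻¹·939 ≡ 386·939 ≡ 1212 (mod 1281).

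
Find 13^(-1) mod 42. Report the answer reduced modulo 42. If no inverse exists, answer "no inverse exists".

Apply the Euclidean algorithm to 42 and 13:
42 = 3*13 + 3
13 = 4*3 + 1
3 = 3*1 + 0
The gcd is 1. Working backward:
1 = 13 − 4·3
1 = −4·42 + 13·13
So 13·13 ≡ 1 (mod 42).

13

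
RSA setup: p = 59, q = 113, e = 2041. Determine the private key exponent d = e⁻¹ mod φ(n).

2473

φ(n) = (p−1)(q−1) = 58·112 = 6496.
Need d with 2041·d ≡ 1 (mod 6496). Apply the extended Euclidean algorithm:
6496 = 3×2041 + 373
2041 = 5×373 + 176
373 = 2×176 + 21
176 = 8×21 + 8
21 = 2×8 + 5
8 = 1×5 + 3
5 = 1×3 + 2
3 = 1×2 + 1
2 = 2×1 + 0
Back-substitute:
1 = 3 − 2
1 = −5 + 2·3
1 = 2·8 − 3·5
1 = −3·21 + 8·8
1 = 8·176 − 67·21
1 = −67·373 + 142·176
1 = 142·2041 − 777·373
1 = −777·6496 + 2473·2041
So 2041·2473 ≡ 1 (mod 6496), hence d = 2473.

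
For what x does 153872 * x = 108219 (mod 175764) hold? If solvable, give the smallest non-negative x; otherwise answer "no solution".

gcd(153872, 175764):
175764 = 1×153872 + 21892
153872 = 7×21892 + 628
21892 = 34×628 + 540
628 = 1×540 + 88
540 = 6×88 + 12
88 = 7×12 + 4
12 = 3×4 + 0
gcd = 4, but 4 ∤ 108219, so the congruence has no solution.

no solution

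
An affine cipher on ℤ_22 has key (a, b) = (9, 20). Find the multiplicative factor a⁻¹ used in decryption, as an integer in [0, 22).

Apply the Euclidean algorithm to 22 and 9:
22 = 2*9 + 4
9 = 2*4 + 1
4 = 4*1 + 0
The gcd is 1. Working backward:
1 = 9 − 2·4
1 = −2·22 + 5·9
So 9·5 ≡ 1 (mod 22).

5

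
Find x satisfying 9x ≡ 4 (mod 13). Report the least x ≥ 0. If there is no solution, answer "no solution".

12

First find gcd(9, 13):
13 = 1×9 + 4
9 = 2×4 + 1
4 = 4×1 + 0
gcd = 1, so a unique solution mod 13 exists.
Back-substitute for the Bézout coefficients:
1 = 9 − 2·4
1 = −2·13 + 3·9
So 9·(3) ≡ 1 (mod 13), giving 9⁻¹ ≡ 3.
x ≡ 9⁻¹·4 ≡ 3·4 ≡ 12 (mod 13).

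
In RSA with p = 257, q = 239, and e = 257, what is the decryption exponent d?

6401

φ(n) = (p−1)(q−1) = 256·238 = 60928.
Need d with 257·d ≡ 1 (mod 60928). Apply the extended Euclidean algorithm:
60928 = 237×257 + 19
257 = 13×19 + 10
19 = 1×10 + 9
10 = 1×9 + 1
9 = 9×1 + 0
Back-substitute:
1 = 10 − 9
1 = −19 + 2·10
1 = 2·257 − 27·19
1 = −27·60928 + 6401·257
So 257·6401 ≡ 1 (mod 60928), hence d = 6401.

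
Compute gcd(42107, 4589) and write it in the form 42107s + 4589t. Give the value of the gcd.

13

Euclidean algorithm:
42107 = 9*4589 + 806
4589 = 5*806 + 559
806 = 1*559 + 247
559 = 2*247 + 65
247 = 3*65 + 52
65 = 1*52 + 13
52 = 4*13 + 0
gcd(42107, 4589) = 13.
Express as a combination:
13 = 65 − 52
13 = −247 + 4·65
13 = 4·559 − 9·247
13 = −9·806 + 13·559
13 = 13·4589 − 74·806
13 = −74·42107 + 679·4589
So 13 = (-74)·42107 + (679)·4589.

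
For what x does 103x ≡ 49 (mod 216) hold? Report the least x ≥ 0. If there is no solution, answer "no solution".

55

First find gcd(103, 216):
216 = 2×103 + 10
103 = 10×10 + 3
10 = 3×3 + 1
3 = 3×1 + 0
gcd = 1, so a unique solution mod 216 exists.
Back-substitute for the Bézout coefficients:
1 = 10 − 3·3
1 = −3·103 + 31·10
1 = 31·216 − 65·103
So 103·(-65) ≡ 1 (mod 216), giving 103⁻¹ ≡ 151.
x ≡ 103⁻¹·49 ≡ 151·49 ≡ 55 (mod 216).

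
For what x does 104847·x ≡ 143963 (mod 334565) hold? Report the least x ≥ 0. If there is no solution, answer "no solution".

38424

First find gcd(104847, 334565):
334565 = 3×104847 + 20024
104847 = 5×20024 + 4727
20024 = 4×4727 + 1116
4727 = 4×1116 + 263
1116 = 4×263 + 64
263 = 4×64 + 7
64 = 9×7 + 1
7 = 7×1 + 0
gcd = 1, so a unique solution mod 334565 exists.
Back-substitute for the Bézout coefficients:
1 = 64 − 9·7
1 = −9·263 + 37·64
1 = 37·1116 − 157·263
1 = −157·4727 + 665·1116
1 = 665·20024 − 2817·4727
1 = −2817·104847 + 14750·20024
1 = 14750·334565 − 47067·104847
So 104847·(-47067) ≡ 1 (mod 334565), giving 104847⁻¹ ≡ 287498.
x ≡ 104847⁻¹·143963 ≡ 287498·143963 ≡ 38424 (mod 334565).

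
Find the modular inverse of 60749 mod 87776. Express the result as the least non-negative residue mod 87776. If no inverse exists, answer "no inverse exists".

Compute gcd(60749, 87776):
87776 = 1·60749 + 27027
60749 = 2·27027 + 6695
27027 = 4·6695 + 247
6695 = 27·247 + 26
247 = 9·26 + 13
26 = 2·13 + 0
gcd(60749, 87776) = 13 ≠ 1, so 60749 has no multiplicative inverse modulo 87776.

no inverse exists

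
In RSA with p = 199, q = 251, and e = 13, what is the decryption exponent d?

φ(n) = (p−1)(q−1) = 198·250 = 49500.
Need d with 13·d ≡ 1 (mod 49500). Apply the extended Euclidean algorithm:
49500 = 3807*13 + 9
13 = 1*9 + 4
9 = 2*4 + 1
4 = 4*1 + 0
Back-substitute:
1 = 9 − 2·4
1 = −2·13 + 3·9
1 = 3·49500 − 11423·13
So 13·(-11423) ≡ 1 (mod 49500), hence d ≡ -11423 ≡ 38077 (mod 49500).

38077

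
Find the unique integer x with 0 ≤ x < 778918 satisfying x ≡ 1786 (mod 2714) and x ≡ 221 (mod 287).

653146

Write x = 1786 + 2714·k. Then 2714·k ≡ 221 − 1786 ≡ 157 (mod 287).
Need 2714⁻¹ mod 287. Extended Euclid on (287, 131):
287 = 2·131 + 25
131 = 5·25 + 6
25 = 4·6 + 1
6 = 6·1 + 0
Back-substitute:
1 = 25 − 4·6
1 = −4·131 + 21·25
1 = 21·287 − 46·131
2714⁻¹ ≡ 241 (mod 287), so k ≡ 241·157 ≡ 240 (mod 287).
x = 1786 + 2714·240 = 653146.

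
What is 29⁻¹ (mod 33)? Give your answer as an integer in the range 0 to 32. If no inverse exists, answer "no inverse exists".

Apply the Euclidean algorithm to 33 and 29:
33 = 1*29 + 4
29 = 7*4 + 1
4 = 4*1 + 0
Since gcd(29, 33) = 1, back-substitute to write 1 as a combination:
1 = 29 − 7·4
1 = −7·33 + 8·29
So 29·8 ≡ 1 (mod 33).

8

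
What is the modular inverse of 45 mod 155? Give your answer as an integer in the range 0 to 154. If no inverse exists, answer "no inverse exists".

no inverse exists

Euclidean algorithm on 155, 45:
155 = 3×45 + 20
45 = 2×20 + 5
20 = 4×5 + 0
gcd(45, 155) = 5 ≠ 1, so 45 has no multiplicative inverse modulo 155.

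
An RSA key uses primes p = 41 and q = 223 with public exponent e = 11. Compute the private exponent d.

φ(n) = (p−1)(q−1) = 40·222 = 8880.
Need d with 11·d ≡ 1 (mod 8880). Apply the extended Euclidean algorithm:
8880 = 807*11 + 3
11 = 3*3 + 2
3 = 1*2 + 1
2 = 2*1 + 0
Back-substitute:
1 = 3 − 2
1 = −11 + 4·3
1 = 4·8880 − 3229·11
So 11·(-3229) ≡ 1 (mod 8880), hence d ≡ -3229 ≡ 5651 (mod 8880).

5651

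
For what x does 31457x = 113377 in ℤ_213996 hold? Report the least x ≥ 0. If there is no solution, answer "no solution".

212537

First find gcd(31457, 213996):
213996 = 6·31457 + 25254
31457 = 1·25254 + 6203
25254 = 4·6203 + 442
6203 = 14·442 + 15
442 = 29·15 + 7
15 = 2·7 + 1
7 = 7·1 + 0
gcd = 1, so a unique solution mod 213996 exists.
Back-substitute for the Bézout coefficients:
1 = 15 − 2·7
1 = −2·442 + 59·15
1 = 59·6203 − 828·442
1 = −828·25254 + 3371·6203
1 = 3371·31457 − 4199·25254
1 = −4199·213996 + 28565·31457
So 31457·(28565) ≡ 1 (mod 213996), giving 31457⁻¹ ≡ 28565.
x ≡ 31457⁻¹·113377 ≡ 28565·113377 ≡ 212537 (mod 213996).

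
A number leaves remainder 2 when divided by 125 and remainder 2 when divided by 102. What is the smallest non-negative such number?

2

Write x = 2 + 125·k. Then 125·k ≡ 2 − 2 ≡ 0 (mod 102).
Need 125⁻¹ mod 102. Extended Euclid on (102, 23):
102 = 4·23 + 10
23 = 2·10 + 3
10 = 3·3 + 1
3 = 3·1 + 0
Back-substitute:
1 = 10 − 3·3
1 = −3·23 + 7·10
1 = 7·102 − 31·23
125⁻¹ ≡ 71 (mod 102), so k ≡ 71·0 ≡ 0 (mod 102).
x = 2 + 125·0 = 2.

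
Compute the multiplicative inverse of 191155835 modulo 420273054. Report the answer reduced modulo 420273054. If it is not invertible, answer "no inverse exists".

232247741

gcd(420273054, 191155835) by repeated division:
420273054 = 2×191155835 + 37961384
191155835 = 5×37961384 + 1348915
37961384 = 28×1348915 + 191764
1348915 = 7×191764 + 6567
191764 = 29×6567 + 1321
6567 = 4×1321 + 1283
1321 = 1×1283 + 38
1283 = 33×38 + 29
38 = 1×29 + 9
29 = 3×9 + 2
9 = 4×2 + 1
2 = 2×1 + 0
The gcd is 1. Working backward:
1 = 9 − 4·2
1 = −4·29 + 13·9
1 = 13·38 − 17·29
1 = −17·1283 + 574·38
1 = 574·1321 − 591·1283
1 = −591·6567 + 2938·1321
1 = 2938·191764 − 85793·6567
1 = −85793·1348915 + 603489·191764
1 = 603489·37961384 − 16983485·1348915
1 = −16983485·191155835 + 85520914·37961384
1 = 85520914·420273054 − 188025313·191155835
Thus 191155835·(-188025313) ≡ 1 (mod 420273054); reducing, -188025313 mod 420273054 = 232247741.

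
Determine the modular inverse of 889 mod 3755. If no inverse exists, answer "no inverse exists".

Apply the Euclidean algorithm to 3755 and 889:
3755 = 4·889 + 199
889 = 4·199 + 93
199 = 2·93 + 13
93 = 7·13 + 2
13 = 6·2 + 1
2 = 2·1 + 0
The gcd is 1. Working backward:
1 = 13 − 6·2
1 = −6·93 + 43·13
1 = 43·199 − 92·93
1 = −92·889 + 411·199
1 = 411·3755 − 1736·889
Thus 889·(-1736) ≡ 1 (mod 3755); reducing, -1736 mod 3755 = 2019.

2019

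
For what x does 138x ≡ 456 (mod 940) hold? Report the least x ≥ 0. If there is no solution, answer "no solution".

412

First find gcd(138, 940):
940 = 6*138 + 112
138 = 1*112 + 26
112 = 4*26 + 8
26 = 3*8 + 2
8 = 4*2 + 0
gcd = 2 and 2 | 456, so solutions exist. Divide through by 2: 69x ≡ 228 (mod 470).
Now find 69⁻¹ mod 470:
470 = 6×69 + 56
69 = 1×56 + 13
56 = 4×13 + 4
13 = 3×4 + 1
4 = 4×1 + 0
Back-substitute:
1 = 13 − 3·4
1 = −3·56 + 13·13
1 = 13·69 − 16·56
1 = −16·470 + 109·69
So 69⁻¹ ≡ 109 (mod 470).
Then x ≡ 109·228 ≡ 412 (mod 470); the smallest non-negative solution is x = 412.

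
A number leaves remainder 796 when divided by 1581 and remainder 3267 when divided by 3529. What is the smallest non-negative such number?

Write x = 796 + 1581·k. Then 1581·k ≡ 3267 − 796 ≡ 2471 (mod 3529).
Need 1581⁻¹ mod 3529. Extended Euclid on (3529, 1581):
3529 = 2·1581 + 367
1581 = 4·367 + 113
367 = 3·113 + 28
113 = 4·28 + 1
28 = 28·1 + 0
Back-substitute:
1 = 113 − 4·28
1 = −4·367 + 13·113
1 = 13·1581 − 56·367
1 = −56·3529 + 125·1581
1581⁻¹ ≡ 125 (mod 3529), so k ≡ 125·2471 ≡ 1852 (mod 3529).
x = 796 + 1581·1852 = 2928808.

2928808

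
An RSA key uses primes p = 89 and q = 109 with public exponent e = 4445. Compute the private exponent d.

φ(n) = (p−1)(q−1) = 88·108 = 9504.
Need d with 4445·d ≡ 1 (mod 9504). Apply the extended Euclidean algorithm:
9504 = 2×4445 + 614
4445 = 7×614 + 147
614 = 4×147 + 26
147 = 5×26 + 17
26 = 1×17 + 9
17 = 1×9 + 8
9 = 1×8 + 1
8 = 8×1 + 0
Back-substitute:
1 = 9 − 8
1 = −17 + 2·9
1 = 2·26 − 3·17
1 = −3·147 + 17·26
1 = 17·614 − 71·147
1 = −71·4445 + 514·614
1 = 514·9504 − 1099·4445
So 4445·(-1099) ≡ 1 (mod 9504), hence d ≡ -1099 ≡ 8405 (mod 9504).

8405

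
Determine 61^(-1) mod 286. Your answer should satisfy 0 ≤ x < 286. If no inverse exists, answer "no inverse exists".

211

Run Euclid on (286, 61):
286 = 4·61 + 42
61 = 1·42 + 19
42 = 2·19 + 4
19 = 4·4 + 3
4 = 1·3 + 1
3 = 3·1 + 0
Since gcd(61, 286) = 1, back-substitute to write 1 as a combination:
1 = 4 − 3
1 = −19 + 5·4
1 = 5·42 − 11·19
1 = −11·61 + 16·42
1 = 16·286 − 75·61
Thus 61·(-75) ≡ 1 (mod 286); reducing, -75 mod 286 = 211.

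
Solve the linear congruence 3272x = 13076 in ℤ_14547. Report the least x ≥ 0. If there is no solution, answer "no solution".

First find gcd(3272, 14547):
14547 = 4×3272 + 1459
3272 = 2×1459 + 354
1459 = 4×354 + 43
354 = 8×43 + 10
43 = 4×10 + 3
10 = 3×3 + 1
3 = 3×1 + 0
gcd = 1, so a unique solution mod 14547 exists.
Back-substitute for the Bézout coefficients:
1 = 10 − 3·3
1 = −3·43 + 13·10
1 = 13·354 − 107·43
1 = −107·1459 + 441·354
1 = 441·3272 − 989·1459
1 = −989·14547 + 4397·3272
So 3272·(4397) ≡ 1 (mod 14547), giving 3272⁻¹ ≡ 4397.
x ≡ 3272⁻¹·13076 ≡ 4397·13076 ≡ 5428 (mod 14547).

5428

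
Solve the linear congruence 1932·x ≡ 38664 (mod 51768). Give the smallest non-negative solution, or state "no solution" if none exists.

First find gcd(1932, 51768):
51768 = 26*1932 + 1536
1932 = 1*1536 + 396
1536 = 3*396 + 348
396 = 1*348 + 48
348 = 7*48 + 12
48 = 4*12 + 0
gcd = 12 and 12 | 38664, so solutions exist. Divide through by 12: 161x ≡ 3222 (mod 4314).
Now find 161⁻¹ mod 4314:
4314 = 26*161 + 128
161 = 1*128 + 33
128 = 3*33 + 29
33 = 1*29 + 4
29 = 7*4 + 1
4 = 4*1 + 0
Back-substitute:
1 = 29 − 7·4
1 = −7·33 + 8·29
1 = 8·128 − 31·33
1 = −31·161 + 39·128
1 = 39·4314 − 1045·161
So 161·(-1045) ≡ 1 (mod 4314), i.e. 161⁻¹ ≡ 3269.
Then x ≡ 3269·3222 ≡ 2244 (mod 4314); the smallest non-negative solution is x = 2244.

2244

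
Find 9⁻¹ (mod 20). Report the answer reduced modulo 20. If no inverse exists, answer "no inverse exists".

Extended Euclidean algorithm:
20 = 2×9 + 2
9 = 4×2 + 1
2 = 2×1 + 0
gcd = 1, so the inverse exists. Back-substitute:
1 = 9 − 4·2
1 = −4·20 + 9·9
So 9·9 ≡ 1 (mod 20).

9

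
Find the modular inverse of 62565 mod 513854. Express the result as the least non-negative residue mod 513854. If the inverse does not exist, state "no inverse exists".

Apply the Euclidean algorithm to 513854 and 62565:
513854 = 8*62565 + 13334
62565 = 4*13334 + 9229
13334 = 1*9229 + 4105
9229 = 2*4105 + 1019
4105 = 4*1019 + 29
1019 = 35*29 + 4
29 = 7*4 + 1
4 = 4*1 + 0
Since gcd(62565, 513854) = 1, back-substitute to write 1 as a combination:
1 = 29 − 7·4
1 = −7·1019 + 246·29
1 = 246·4105 − 991·1019
1 = −991·9229 + 2228·4105
1 = 2228·13334 − 3219·9229
1 = −3219·62565 + 15104·13334
1 = 15104·513854 − 124051·62565
Thus 62565·(-124051) ≡ 1 (mod 513854); reducing, -124051 mod 513854 = 389803.

389803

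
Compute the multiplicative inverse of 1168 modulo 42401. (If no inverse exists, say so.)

34233

Run Euclid on (42401, 1168):
42401 = 36×1168 + 353
1168 = 3×353 + 109
353 = 3×109 + 26
109 = 4×26 + 5
26 = 5×5 + 1
5 = 5×1 + 0
The gcd is 1. Working backward:
1 = 26 − 5·5
1 = −5·109 + 21·26
1 = 21·353 − 68·109
1 = −68·1168 + 225·353
1 = 225·42401 − 8168·1168
Thus 1168·(-8168) ≡ 1 (mod 42401); reducing, -8168 mod 42401 = 34233.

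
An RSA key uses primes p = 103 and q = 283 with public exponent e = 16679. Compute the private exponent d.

19967

φ(n) = (p−1)(q−1) = 102·282 = 28764.
Need d with 16679·d ≡ 1 (mod 28764). Apply the extended Euclidean algorithm:
28764 = 1×16679 + 12085
16679 = 1×12085 + 4594
12085 = 2×4594 + 2897
4594 = 1×2897 + 1697
2897 = 1×1697 + 1200
1697 = 1×1200 + 497
1200 = 2×497 + 206
497 = 2×206 + 85
206 = 2×85 + 36
85 = 2×36 + 13
36 = 2×13 + 10
13 = 1×10 + 3
10 = 3×3 + 1
3 = 3×1 + 0
Back-substitute:
1 = 10 − 3·3
1 = −3·13 + 4·10
1 = 4·36 − 11·13
1 = −11·85 + 26·36
1 = 26·206 − 63·85
1 = −63·497 + 152·206
1 = 152·1200 − 367·497
1 = −367·1697 + 519·1200
1 = 519·2897 − 886·1697
1 = −886·4594 + 1405·2897
1 = 1405·12085 − 3696·4594
1 = −3696·16679 + 5101·12085
1 = 5101·28764 − 8797·16679
So 16679·(-8797) ≡ 1 (mod 28764), hence d ≡ -8797 ≡ 19967 (mod 28764).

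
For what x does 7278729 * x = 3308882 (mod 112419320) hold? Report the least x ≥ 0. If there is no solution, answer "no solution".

First find gcd(7278729, 112419320):
112419320 = 15·7278729 + 3238385
7278729 = 2·3238385 + 801959
3238385 = 4·801959 + 30549
801959 = 26·30549 + 7685
30549 = 3·7685 + 7494
7685 = 1·7494 + 191
7494 = 39·191 + 45
191 = 4·45 + 11
45 = 4·11 + 1
11 = 11·1 + 0
gcd = 1, so a unique solution mod 112419320 exists.
Back-substitute for the Bézout coefficients:
1 = 45 − 4·11
1 = −4·191 + 17·45
1 = 17·7494 − 667·191
1 = −667·7685 + 684·7494
1 = 684·30549 − 2719·7685
1 = −2719·801959 + 71378·30549
1 = 71378·3238385 − 288231·801959
1 = −288231·7278729 + 647840·3238385
1 = 647840·112419320 − 10005831·7278729
So 7278729·(-10005831) ≡ 1 (mod 112419320), giving 7278729⁻¹ ≡ 102413489.
x ≡ 7278729⁻¹·3308882 ≡ 102413489·3308882 ≡ 50164978 (mod 112419320).

50164978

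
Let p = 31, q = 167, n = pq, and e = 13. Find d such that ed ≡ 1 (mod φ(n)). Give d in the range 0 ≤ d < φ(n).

φ(n) = (p−1)(q−1) = 30·166 = 4980.
Need d with 13·d ≡ 1 (mod 4980). Apply the extended Euclidean algorithm:
4980 = 383·13 + 1
13 = 13·1 + 0
Back-substitute:
1 = 4980 − 383·13
So 13·(-383) ≡ 1 (mod 4980), hence d ≡ -383 ≡ 4597 (mod 4980).

4597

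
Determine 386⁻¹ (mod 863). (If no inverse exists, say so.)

275

Apply the Euclidean algorithm to 863 and 386:
863 = 2*386 + 91
386 = 4*91 + 22
91 = 4*22 + 3
22 = 7*3 + 1
3 = 3*1 + 0
The gcd is 1. Working backward:
1 = 22 − 7·3
1 = −7·91 + 29·22
1 = 29·386 − 123·91
1 = −123·863 + 275·386
So 386·275 ≡ 1 (mod 863).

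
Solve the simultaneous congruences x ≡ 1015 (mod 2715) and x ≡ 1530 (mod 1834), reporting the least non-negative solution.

Write x = 1015 + 2715·k. Then 2715·k ≡ 1530 − 1015 ≡ 515 (mod 1834).
Need 2715⁻¹ mod 1834. Extended Euclid on (1834, 881):
1834 = 2×881 + 72
881 = 12×72 + 17
72 = 4×17 + 4
17 = 4×4 + 1
4 = 4×1 + 0
Back-substitute:
1 = 17 − 4·4
1 = −4·72 + 17·17
1 = 17·881 − 208·72
1 = −208·1834 + 433·881
2715⁻¹ ≡ 433 (mod 1834), so k ≡ 433·515 ≡ 1081 (mod 1834).
x = 1015 + 2715·1081 = 2935930.

2935930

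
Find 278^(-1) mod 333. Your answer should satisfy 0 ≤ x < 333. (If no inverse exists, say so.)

224

Apply the Euclidean algorithm to 333 and 278:
333 = 1×278 + 55
278 = 5×55 + 3
55 = 18×3 + 1
3 = 3×1 + 0
The gcd is 1. Working backward:
1 = 55 − 18·3
1 = −18·278 + 91·55
1 = 91·333 − 109·278
Thus 278·(-109) ≡ 1 (mod 333); reducing, -109 mod 333 = 224.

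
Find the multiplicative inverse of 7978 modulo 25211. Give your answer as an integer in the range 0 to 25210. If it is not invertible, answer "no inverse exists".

19387

Run Euclid on (25211, 7978):
25211 = 3·7978 + 1277
7978 = 6·1277 + 316
1277 = 4·316 + 13
316 = 24·13 + 4
13 = 3·4 + 1
4 = 4·1 + 0
Since gcd(7978, 25211) = 1, back-substitute to write 1 as a combination:
1 = 13 − 3·4
1 = −3·316 + 73·13
1 = 73·1277 − 295·316
1 = −295·7978 + 1843·1277
1 = 1843·25211 − 5824·7978
Hence 7978⁻¹ ≡ -5824 ≡ 19387 (mod 25211).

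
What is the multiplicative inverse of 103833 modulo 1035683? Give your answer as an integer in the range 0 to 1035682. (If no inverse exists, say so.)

1006338

Extended Euclidean algorithm:
1035683 = 9·103833 + 101186
103833 = 1·101186 + 2647
101186 = 38·2647 + 600
2647 = 4·600 + 247
600 = 2·247 + 106
247 = 2·106 + 35
106 = 3·35 + 1
35 = 35·1 + 0
Since gcd(103833, 1035683) = 1, back-substitute to write 1 as a combination:
1 = 106 − 3·35
1 = −3·247 + 7·106
1 = 7·600 − 17·247
1 = −17·2647 + 75·600
1 = 75·101186 − 2867·2647
1 = −2867·103833 + 2942·101186
1 = 2942·1035683 − 29345·103833
Hence 103833⁻¹ ≡ -29345 ≡ 1006338 (mod 1035683).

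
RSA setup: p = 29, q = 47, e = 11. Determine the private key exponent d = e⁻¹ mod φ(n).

1171

φ(n) = (p−1)(q−1) = 28·46 = 1288.
Need d with 11·d ≡ 1 (mod 1288). Apply the extended Euclidean algorithm:
1288 = 117·11 + 1
11 = 11·1 + 0
Back-substitute:
1 = 1288 − 117·11
So 11·(-117) ≡ 1 (mod 1288), hence d ≡ -117 ≡ 1171 (mod 1288).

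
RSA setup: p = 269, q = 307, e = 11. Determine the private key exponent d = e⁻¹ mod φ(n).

52187

φ(n) = (p−1)(q−1) = 268·306 = 82008.
Need d with 11·d ≡ 1 (mod 82008). Apply the extended Euclidean algorithm:
82008 = 7455×11 + 3
11 = 3×3 + 2
3 = 1×2 + 1
2 = 2×1 + 0
Back-substitute:
1 = 3 − 2
1 = −11 + 4·3
1 = 4·82008 − 29821·11
So 11·(-29821) ≡ 1 (mod 82008), hence d ≡ -29821 ≡ 52187 (mod 82008).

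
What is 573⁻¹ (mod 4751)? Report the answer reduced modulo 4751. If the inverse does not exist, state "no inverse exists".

1650

gcd(4751, 573) by repeated division:
4751 = 8×573 + 167
573 = 3×167 + 72
167 = 2×72 + 23
72 = 3×23 + 3
23 = 7×3 + 2
3 = 1×2 + 1
2 = 2×1 + 0
Since gcd(573, 4751) = 1, back-substitute to write 1 as a combination:
1 = 3 − 2
1 = −23 + 8·3
1 = 8·72 − 25·23
1 = −25·167 + 58·72
1 = 58·573 − 199·167
1 = −199·4751 + 1650·573
So 573·1650 ≡ 1 (mod 4751).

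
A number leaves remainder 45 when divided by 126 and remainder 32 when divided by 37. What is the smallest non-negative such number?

Write x = 45 + 126·k. Then 126·k ≡ 32 − 45 ≡ 24 (mod 37).
Need 126⁻¹ mod 37. Extended Euclid on (37, 15):
37 = 2×15 + 7
15 = 2×7 + 1
7 = 7×1 + 0
Back-substitute:
1 = 15 − 2·7
1 = −2·37 + 5·15
126⁻¹ ≡ 5 (mod 37), so k ≡ 5·24 ≡ 9 (mod 37).
x = 45 + 126·9 = 1179.

1179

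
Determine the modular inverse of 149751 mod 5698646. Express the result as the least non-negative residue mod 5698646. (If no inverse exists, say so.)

2318677

Apply the Euclidean algorithm to 5698646 and 149751:
5698646 = 38·149751 + 8108
149751 = 18·8108 + 3807
8108 = 2·3807 + 494
3807 = 7·494 + 349
494 = 1·349 + 145
349 = 2·145 + 59
145 = 2·59 + 27
59 = 2·27 + 5
27 = 5·5 + 2
5 = 2·2 + 1
2 = 2·1 + 0
gcd = 1, so the inverse exists. Back-substitute:
1 = 5 − 2·2
1 = −2·27 + 11·5
1 = 11·59 − 24·27
1 = −24·145 + 59·59
1 = 59·349 − 142·145
1 = −142·494 + 201·349
1 = 201·3807 − 1549·494
1 = −1549·8108 + 3299·3807
1 = 3299·149751 − 60931·8108
1 = −60931·5698646 + 2318677·149751
So 149751·2318677 ≡ 1 (mod 5698646).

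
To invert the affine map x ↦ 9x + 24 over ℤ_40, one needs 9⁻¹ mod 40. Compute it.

9

Apply the Euclidean algorithm to 40 and 9:
40 = 4×9 + 4
9 = 2×4 + 1
4 = 4×1 + 0
gcd = 1, so the inverse exists. Back-substitute:
1 = 9 − 2·4
1 = −2·40 + 9·9
So 9·9 ≡ 1 (mod 40).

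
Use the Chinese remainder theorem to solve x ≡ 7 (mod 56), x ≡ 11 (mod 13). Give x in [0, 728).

Write x = 7 + 56·k. Then 56·k ≡ 11 − 7 ≡ 4 (mod 13).
Need 56⁻¹ mod 13. Extended Euclid on (13, 4):
13 = 3×4 + 1
4 = 4×1 + 0
Back-substitute:
1 = 13 − 3·4
56⁻¹ ≡ 10 (mod 13), so k ≡ 10·4 ≡ 1 (mod 13).
x = 7 + 56·1 = 63.

63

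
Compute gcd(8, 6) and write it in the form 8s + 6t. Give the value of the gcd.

Euclidean algorithm:
8 = 1×6 + 2
6 = 3×2 + 0
gcd(8, 6) = 2.
Back-substituting:
2 = 8 − 6
So 2 = (1)·8 + (-1)·6.

2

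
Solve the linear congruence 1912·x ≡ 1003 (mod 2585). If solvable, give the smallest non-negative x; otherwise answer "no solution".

494

First find gcd(1912, 2585):
2585 = 1·1912 + 673
1912 = 2·673 + 566
673 = 1·566 + 107
566 = 5·107 + 31
107 = 3·31 + 14
31 = 2·14 + 3
14 = 4·3 + 2
3 = 1·2 + 1
2 = 2·1 + 0
gcd = 1, so a unique solution mod 2585 exists.
Back-substitute for the Bézout coefficients:
1 = 3 − 2
1 = −14 + 5·3
1 = 5·31 − 11·14
1 = −11·107 + 38·31
1 = 38·566 − 201·107
1 = −201·673 + 239·566
1 = 239·1912 − 679·673
1 = −679·2585 + 918·1912
So 1912·(918) ≡ 1 (mod 2585), giving 1912⁻¹ ≡ 918.
x ≡ 1912⁻¹·1003 ≡ 918·1003 ≡ 494 (mod 2585).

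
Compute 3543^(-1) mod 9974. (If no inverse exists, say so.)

9639

Apply the Euclidean algorithm to 9974 and 3543:
9974 = 2·3543 + 2888
3543 = 1·2888 + 655
2888 = 4·655 + 268
655 = 2·268 + 119
268 = 2·119 + 30
119 = 3·30 + 29
30 = 1·29 + 1
29 = 29·1 + 0
Since gcd(3543, 9974) = 1, back-substitute to write 1 as a combination:
1 = 30 − 29
1 = −119 + 4·30
1 = 4·268 − 9·119
1 = −9·655 + 22·268
1 = 22·2888 − 97·655
1 = −97·3543 + 119·2888
1 = 119·9974 − 335·3543
Thus 3543·(-335) ≡ 1 (mod 9974); reducing, -335 mod 9974 = 9639.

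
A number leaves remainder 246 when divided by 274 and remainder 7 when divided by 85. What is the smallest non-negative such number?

16412

Write x = 246 + 274·k. Then 274·k ≡ 7 − 246 ≡ 16 (mod 85).
Need 274⁻¹ mod 85. Extended Euclid on (85, 19):
85 = 4*19 + 9
19 = 2*9 + 1
9 = 9*1 + 0
Back-substitute:
1 = 19 − 2·9
1 = −2·85 + 9·19
274⁻¹ ≡ 9 (mod 85), so k ≡ 9·16 ≡ 59 (mod 85).
x = 246 + 274·59 = 16412.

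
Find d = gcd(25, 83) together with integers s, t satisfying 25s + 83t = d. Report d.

Euclidean algorithm:
83 = 3*25 + 8
25 = 3*8 + 1
8 = 8*1 + 0
gcd(25, 83) = 1.
Express as a combination:
1 = 25 − 3·8
1 = −3·83 + 10·25
So 1 = (-3)·83 + (10)·25.

1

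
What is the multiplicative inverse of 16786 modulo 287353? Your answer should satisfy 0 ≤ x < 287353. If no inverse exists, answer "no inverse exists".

Euclidean algorithm on 287353, 16786:
287353 = 17·16786 + 1991
16786 = 8·1991 + 858
1991 = 2·858 + 275
858 = 3·275 + 33
275 = 8·33 + 11
33 = 3·11 + 0
gcd(16786, 287353) = 11 ≠ 1, so 16786 has no multiplicative inverse modulo 287353.

no inverse exists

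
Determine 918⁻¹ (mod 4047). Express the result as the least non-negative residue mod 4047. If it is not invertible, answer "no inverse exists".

no inverse exists

Euclidean algorithm on 4047, 918:
4047 = 4*918 + 375
918 = 2*375 + 168
375 = 2*168 + 39
168 = 4*39 + 12
39 = 3*12 + 3
12 = 4*3 + 0
Since gcd = 3 > 1, 918 is not a unit mod 4047.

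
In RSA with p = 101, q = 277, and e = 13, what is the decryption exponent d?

φ(n) = (p−1)(q−1) = 100·276 = 27600.
Need d with 13·d ≡ 1 (mod 27600). Apply the extended Euclidean algorithm:
27600 = 2123·13 + 1
13 = 13·1 + 0
Back-substitute:
1 = 27600 − 2123·13
So 13·(-2123) ≡ 1 (mod 27600), hence d ≡ -2123 ≡ 25477 (mod 27600).

25477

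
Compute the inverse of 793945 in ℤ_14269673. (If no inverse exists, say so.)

Run Euclid on (14269673, 793945):
14269673 = 17*793945 + 772608
793945 = 1*772608 + 21337
772608 = 36*21337 + 4476
21337 = 4*4476 + 3433
4476 = 1*3433 + 1043
3433 = 3*1043 + 304
1043 = 3*304 + 131
304 = 2*131 + 42
131 = 3*42 + 5
42 = 8*5 + 2
5 = 2*2 + 1
2 = 2*1 + 0
gcd = 1, so the inverse exists. Back-substitute:
1 = 5 − 2·2
1 = −2·42 + 17·5
1 = 17·131 − 53·42
1 = −53·304 + 123·131
1 = 123·1043 − 422·304
1 = −422·3433 + 1389·1043
1 = 1389·4476 − 1811·3433
1 = −1811·21337 + 8633·4476
1 = 8633·772608 − 312599·21337
1 = −312599·793945 + 321232·772608
1 = 321232·14269673 − 5773543·793945
Thus 793945·(-5773543) ≡ 1 (mod 14269673); reducing, -5773543 mod 14269673 = 8496130.

8496130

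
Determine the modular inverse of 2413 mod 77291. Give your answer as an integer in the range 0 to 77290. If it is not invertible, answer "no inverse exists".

53588

Extended Euclidean algorithm:
77291 = 32×2413 + 75
2413 = 32×75 + 13
75 = 5×13 + 10
13 = 1×10 + 3
10 = 3×3 + 1
3 = 3×1 + 0
The gcd is 1. Working backward:
1 = 10 − 3·3
1 = −3·13 + 4·10
1 = 4·75 − 23·13
1 = −23·2413 + 740·75
1 = 740·77291 − 23703·2413
Hence 2413⁻¹ ≡ -23703 ≡ 53588 (mod 77291).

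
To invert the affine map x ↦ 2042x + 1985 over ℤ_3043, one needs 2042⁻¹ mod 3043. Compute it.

gcd(3043, 2042) by repeated division:
3043 = 1×2042 + 1001
2042 = 2×1001 + 40
1001 = 25×40 + 1
40 = 40×1 + 0
Since gcd(2042, 3043) = 1, back-substitute to write 1 as a combination:
1 = 1001 − 25·40
1 = −25·2042 + 51·1001
1 = 51·3043 − 76·2042
Thus 2042·(-76) ≡ 1 (mod 3043); reducing, -76 mod 3043 = 2967.

2967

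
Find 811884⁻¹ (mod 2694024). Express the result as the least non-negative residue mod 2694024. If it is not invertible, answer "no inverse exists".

no inverse exists

Compute gcd(811884, 2694024):
2694024 = 3·811884 + 258372
811884 = 3·258372 + 36768
258372 = 7·36768 + 996
36768 = 36·996 + 912
996 = 1·912 + 84
912 = 10·84 + 72
84 = 1·72 + 12
72 = 6·12 + 0
gcd(811884, 2694024) = 12 ≠ 1, so 811884 has no multiplicative inverse modulo 2694024.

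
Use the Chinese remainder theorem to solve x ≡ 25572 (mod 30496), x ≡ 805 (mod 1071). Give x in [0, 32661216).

19177060

Write x = 25572 + 30496·k. Then 30496·k ≡ 805 − 25572 ≡ 937 (mod 1071).
Need 30496⁻¹ mod 1071. Extended Euclid on (1071, 508):
1071 = 2*508 + 55
508 = 9*55 + 13
55 = 4*13 + 3
13 = 4*3 + 1
3 = 3*1 + 0
Back-substitute:
1 = 13 − 4·3
1 = −4·55 + 17·13
1 = 17·508 − 157·55
1 = −157·1071 + 331·508
30496⁻¹ ≡ 331 (mod 1071), so k ≡ 331·937 ≡ 628 (mod 1071).
x = 25572 + 30496·628 = 19177060.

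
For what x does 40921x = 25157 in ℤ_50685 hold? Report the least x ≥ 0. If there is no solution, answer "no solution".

11672

First find gcd(40921, 50685):
50685 = 1×40921 + 9764
40921 = 4×9764 + 1865
9764 = 5×1865 + 439
1865 = 4×439 + 109
439 = 4×109 + 3
109 = 36×3 + 1
3 = 3×1 + 0
gcd = 1, so a unique solution mod 50685 exists.
Back-substitute for the Bézout coefficients:
1 = 109 − 36·3
1 = −36·439 + 145·109
1 = 145·1865 − 616·439
1 = −616·9764 + 3225·1865
1 = 3225·40921 − 13516·9764
1 = −13516·50685 + 16741·40921
So 40921·(16741) ≡ 1 (mod 50685), giving 40921⁻¹ ≡ 16741.
x ≡ 40921⁻¹·25157 ≡ 16741·25157 ≡ 11672 (mod 50685).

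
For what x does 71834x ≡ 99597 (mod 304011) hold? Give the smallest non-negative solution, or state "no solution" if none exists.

First find gcd(71834, 304011):
304011 = 4·71834 + 16675
71834 = 4·16675 + 5134
16675 = 3·5134 + 1273
5134 = 4·1273 + 42
1273 = 30·42 + 13
42 = 3·13 + 3
13 = 4·3 + 1
3 = 3·1 + 0
gcd = 1, so a unique solution mod 304011 exists.
Back-substitute for the Bézout coefficients:
1 = 13 − 4·3
1 = −4·42 + 13·13
1 = 13·1273 − 394·42
1 = −394·5134 + 1589·1273
1 = 1589·16675 − 5161·5134
1 = −5161·71834 + 22233·16675
1 = 22233·304011 − 94093·71834
So 71834·(-94093) ≡ 1 (mod 304011), giving 71834⁻¹ ≡ 209918.
x ≡ 71834⁻¹·99597 ≡ 209918·99597 ≡ 62565 (mod 304011).

62565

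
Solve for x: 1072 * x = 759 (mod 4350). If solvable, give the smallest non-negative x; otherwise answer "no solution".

gcd(1072, 4350):
4350 = 4*1072 + 62
1072 = 17*62 + 18
62 = 3*18 + 8
18 = 2*8 + 2
8 = 4*2 + 0
gcd = 2, but 2 ∤ 759, so the congruence has no solution.

no solution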